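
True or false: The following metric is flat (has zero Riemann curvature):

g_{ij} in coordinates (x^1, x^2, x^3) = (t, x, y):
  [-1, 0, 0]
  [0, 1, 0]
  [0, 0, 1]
All metric components are constant, so every Christoffel symbol vanishes and R^i_{jkl} = 0.
True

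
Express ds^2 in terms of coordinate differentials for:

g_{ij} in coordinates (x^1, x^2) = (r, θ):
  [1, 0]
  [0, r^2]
ds^2 = g_{ij} dx^i dx^j; only the non-zero components contribute.
ds^2 = dr^2 + r^2 dθ^2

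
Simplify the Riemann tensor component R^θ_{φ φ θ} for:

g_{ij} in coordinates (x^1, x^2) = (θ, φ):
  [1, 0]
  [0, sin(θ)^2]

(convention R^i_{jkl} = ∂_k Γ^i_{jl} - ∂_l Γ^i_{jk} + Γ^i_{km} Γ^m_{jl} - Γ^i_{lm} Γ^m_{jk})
Non-zero Christoffel symbols (Γ^k_{ij} = Γ^k_{ji}):
Γ^θ_{φ φ} = -sin(2*θ)/2
Γ^φ_{θ φ} = 1/tan(θ)
R^θ_{φ φ θ} = ∂_φ Γ^θ_{φ θ} - ∂_θ Γ^θ_{φ φ} + Γ^θ_{φ m} Γ^m_{φ θ} - Γ^θ_{θ m} Γ^m_{φ φ}
  = (0) - (-cos(2*θ)) + (-cos(θ)^2) - (0) = -sin(θ)^2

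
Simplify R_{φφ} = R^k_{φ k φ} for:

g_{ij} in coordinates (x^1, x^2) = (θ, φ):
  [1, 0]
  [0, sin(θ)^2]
Non-zero Christoffel symbols (Γ^k_{ij} = Γ^k_{ji}):
Γ^θ_{φ φ} = -sin(2*θ)/2
Γ^φ_{θ φ} = 1/tan(θ)
R^θ_{φ θ φ} = ∂_θ Γ^θ_{φ φ} - ∂_φ Γ^θ_{φ θ} + Γ^θ_{θ m} Γ^m_{φ φ} - Γ^θ_{φ m} Γ^m_{φ θ}
  = (-cos(2*θ)) - (0) + (0) - (-cos(θ)^2) = sin(θ)^2
R^φ_{φ φ φ} = 0 (a repeated index in an antisymmetric pair)
R_{φφ} = R^θ_{φ θ φ} + R^φ_{φ φ φ} = (sin(θ)^2) + (0) = sin(θ)^2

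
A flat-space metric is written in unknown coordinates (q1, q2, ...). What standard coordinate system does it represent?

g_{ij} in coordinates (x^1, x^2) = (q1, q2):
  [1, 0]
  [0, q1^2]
The line element ds^2 = dq1^2 + q1^2 dq2^2 is dr^2 + r^2 dθ^2 with q1 = r, q2 = θ.
polar coordinates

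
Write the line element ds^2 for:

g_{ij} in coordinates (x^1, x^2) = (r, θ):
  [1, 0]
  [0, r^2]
ds^2 = g_{ij} dx^i dx^j; only the non-zero components contribute.
ds^2 = dr^2 + r^2 dθ^2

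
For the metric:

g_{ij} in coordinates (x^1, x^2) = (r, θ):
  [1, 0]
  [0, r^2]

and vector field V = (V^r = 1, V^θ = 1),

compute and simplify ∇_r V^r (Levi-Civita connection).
Non-zero Christoffel symbols:
Γ^r_{θ θ} = -r
Γ^θ_{r θ} = 1/r
∇_r V^r = ∂_r V^r + Γ^r_{r j} V^j
  = (0) + (0)(1) + (0)(1)
  = 0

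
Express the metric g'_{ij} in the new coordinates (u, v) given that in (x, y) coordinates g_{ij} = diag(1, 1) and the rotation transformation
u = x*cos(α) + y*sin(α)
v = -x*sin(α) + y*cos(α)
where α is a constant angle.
Invert the transformation: x = u*cos(α) - v*sin(α), y = u*sin(α) + v*cos(α)
g'_{ij} = (∂x^k/∂x'^i)(∂x^l/∂x'^j) g_{kl}; with g_{kl} = δ_{kl} this is Σ_k (∂x^k/∂x'^i)(∂x^k/∂x'^j).
Jacobian: ∂x/∂u = cos(α), ∂x/∂v = -sin(α), ∂y/∂u = sin(α), ∂y/∂v = cos(α)
g'_{uu} = (cos(α))(cos(α)) + (sin(α))(sin(α)) = 1
g'_{uv} = (cos(α))(-sin(α)) + (sin(α))(cos(α)) = 0
g'_{vv} = (-sin(α))(-sin(α)) + (cos(α))(cos(α)) = 1
g'_{ij} = diag(1, 1)
The Euclidean metric is invariant under rotations.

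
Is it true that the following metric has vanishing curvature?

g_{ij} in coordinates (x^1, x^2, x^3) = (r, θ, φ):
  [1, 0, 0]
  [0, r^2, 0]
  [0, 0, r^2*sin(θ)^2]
Non-zero Christoffel symbols:
Γ^r_{θ θ} = -r
Γ^r_{φ φ} = -r*sin(θ)^2
Γ^θ_{r θ} = 1/r
Γ^θ_{φ φ} = -sin(2*θ)/2
Γ^φ_{r φ} = 1/r
Γ^φ_{θ φ} = 1/tan(θ)
Ricci tensor: R_{rr} = 0, R_{rθ} = 0, R_{rφ} = 0, R_{θθ} = 0, R_{θφ} = 0, R_{φφ} = 0
All R_{ij} vanish; in 3 dimensions the Riemann tensor is fully determined by the Ricci tensor, so R^i_{jkl} = 0: the metric is flat (curvilinear coordinates on flat space).
Yes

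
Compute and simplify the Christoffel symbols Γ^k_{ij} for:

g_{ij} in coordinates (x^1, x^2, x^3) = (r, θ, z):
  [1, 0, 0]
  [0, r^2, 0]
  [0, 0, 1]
Using Γ^k_{ij} = (1/2) g^{km} (∂_i g_{mj} + ∂_j g_{mi} - ∂_m g_{ij}); the metric is diagonal, so only the m = k term contributes.
Non-zero symbols (using the symmetry Γ^k_{ij} = Γ^k_{ji}):
Γ^r_{θ θ} = (1/2) g^{rr} (∂_θ g_{rθ} + ∂_θ g_{rθ} - ∂_r g_{θθ}) = (1/2)(1)((0) + (0) - (2*r)) = -r
Γ^θ_{r θ} = (1/2) g^{θθ} (∂_r g_{θθ} + ∂_θ g_{θr} - ∂_θ g_{rθ}) = (1/2)(1/r^2)((2*r) + (0) - (0)) = 1/r
All other Christoffel symbols are zero.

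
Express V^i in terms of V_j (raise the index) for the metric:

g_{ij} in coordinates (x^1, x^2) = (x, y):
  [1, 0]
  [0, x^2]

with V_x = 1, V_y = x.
Inverse metric (diagonal): g^{xx} = 1, g^{yy} = 1/x^2
V^i = g^{ij} V_j:
V^x = (1)(1) + (0)(x) = 1
V^y = (0)(1) + (1/x^2)(x) = 1/x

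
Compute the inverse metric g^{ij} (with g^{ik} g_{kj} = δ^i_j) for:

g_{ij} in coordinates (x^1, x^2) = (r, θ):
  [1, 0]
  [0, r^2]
The metric is diagonal, so g^{ij} is diagonal with entries 1/g_{ii}: diag(1, 1/(r^2)).
g^{ij}:
  [1, 0]
  [0, 1/r^2]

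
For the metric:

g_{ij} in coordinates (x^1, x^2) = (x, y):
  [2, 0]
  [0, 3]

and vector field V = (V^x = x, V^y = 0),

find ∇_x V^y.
All Christoffel symbols are zero.
∇_x V^y = ∂_x V^y + Γ^y_{x j} V^j
  = (0) + (0)(x) + (0)(0)
  = 0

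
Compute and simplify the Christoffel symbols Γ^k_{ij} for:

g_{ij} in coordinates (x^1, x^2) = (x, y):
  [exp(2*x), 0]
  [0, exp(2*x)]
Using Γ^k_{ij} = (1/2) g^{km} (∂_i g_{mj} + ∂_j g_{mi} - ∂_m g_{ij}); the metric is diagonal, so only the m = k term contributes.
Non-zero symbols (using the symmetry Γ^k_{ij} = Γ^k_{ji}):
Γ^x_{x x} = (1/2) g^{xx} (∂_x g_{xx} + ∂_x g_{xx} - ∂_x g_{xx}) = (1/2)(exp(-2*x))((2*exp(2*x)) + (2*exp(2*x)) - (2*exp(2*x))) = 1
Γ^x_{y y} = (1/2) g^{xx} (∂_y g_{xy} + ∂_y g_{xy} - ∂_x g_{yy}) = (1/2)(exp(-2*x))((0) + (0) - (2*exp(2*x))) = -1
Γ^y_{x y} = (1/2) g^{yy} (∂_x g_{yy} + ∂_y g_{yx} - ∂_y g_{xy}) = (1/2)(exp(-2*x))((2*exp(2*x)) + (0) - (0)) = 1
All other Christoffel symbols are zero.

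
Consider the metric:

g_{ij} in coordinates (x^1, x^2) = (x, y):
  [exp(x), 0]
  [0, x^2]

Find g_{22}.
With x^1 = x, x^2 = y, g_{22} = g_{yy} is the row-2, column-2 entry of the matrix.
g_{22} = x^2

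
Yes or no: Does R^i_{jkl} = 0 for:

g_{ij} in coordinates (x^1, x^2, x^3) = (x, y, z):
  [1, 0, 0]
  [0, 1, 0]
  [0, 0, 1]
All metric components are constant, so every Christoffel symbol vanishes and R^i_{jkl} = 0.
Yes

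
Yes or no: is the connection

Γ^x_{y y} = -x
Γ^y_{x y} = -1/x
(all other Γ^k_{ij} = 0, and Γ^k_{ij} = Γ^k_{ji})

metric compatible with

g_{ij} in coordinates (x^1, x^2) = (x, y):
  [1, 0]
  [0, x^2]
Using ∇_k g_{ij} = ∂_k g_{ij} - Γ^m_{ki} g_{mj} - Γ^m_{kj} g_{im}:
∇_x g_{yy} = (2*x) - (-x) - (-x) = 4*x ≠ 0
So the connection is not metric compatible (it is not the Levi-Civita connection).
No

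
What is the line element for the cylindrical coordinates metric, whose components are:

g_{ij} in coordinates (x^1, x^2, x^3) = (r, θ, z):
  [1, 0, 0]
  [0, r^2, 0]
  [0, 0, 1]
ds^2 = g_{ij} dx^i dx^j; only the non-zero components contribute.
ds^2 = dr^2 + r^2 dθ^2 + dz^2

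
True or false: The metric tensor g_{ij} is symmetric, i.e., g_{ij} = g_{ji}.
By definition the metric is a symmetric bilinear form, g_{ij} = g_{ji}.
True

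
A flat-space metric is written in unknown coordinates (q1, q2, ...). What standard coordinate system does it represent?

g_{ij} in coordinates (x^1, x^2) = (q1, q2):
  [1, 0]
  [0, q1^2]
The line element ds^2 = dq1^2 + q1^2 dq2^2 is dr^2 + r^2 dθ^2 with q1 = r, q2 = θ.
polar coordinates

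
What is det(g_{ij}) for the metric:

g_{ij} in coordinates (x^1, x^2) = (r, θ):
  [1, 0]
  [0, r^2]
For a 2×2 metric: det(g) = g_{11}·g_{22} - g_{12}·g_{21}
= (1)·(r^2) - (0)·(0)
= r^2 - 0
det(g) = r^2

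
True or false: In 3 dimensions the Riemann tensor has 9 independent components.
n^2(n^2-1)/12 = 9·8/12 = 6 independent components for n = 3.
False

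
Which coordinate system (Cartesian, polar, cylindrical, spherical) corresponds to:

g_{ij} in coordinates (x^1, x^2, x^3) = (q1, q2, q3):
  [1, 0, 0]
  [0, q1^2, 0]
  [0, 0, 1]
The line element ds^2 = dq1^2 + q1^2 dq2^2 + dq3^2 is dr^2 + r^2 dθ^2 + dz^2 with q1 = r, q2 = θ, q3 = z.
cylindrical coordinates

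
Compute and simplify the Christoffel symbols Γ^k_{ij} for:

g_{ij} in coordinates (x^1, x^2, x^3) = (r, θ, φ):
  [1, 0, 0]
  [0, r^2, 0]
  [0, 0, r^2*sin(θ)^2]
Using Γ^k_{ij} = (1/2) g^{km} (∂_i g_{mj} + ∂_j g_{mi} - ∂_m g_{ij}); the metric is diagonal, so only the m = k term contributes.
Non-zero symbols (using the symmetry Γ^k_{ij} = Γ^k_{ji}):
Γ^r_{θ θ} = (1/2) g^{rr} (∂_θ g_{rθ} + ∂_θ g_{rθ} - ∂_r g_{θθ}) = (1/2)(1)((0) + (0) - (2*r)) = -r
Γ^r_{φ φ} = (1/2) g^{rr} (∂_φ g_{rφ} + ∂_φ g_{rφ} - ∂_r g_{φφ}) = (1/2)(1)((0) + (0) - (2*r*sin(θ)^2)) = -r*sin(θ)^2
Γ^θ_{r θ} = (1/2) g^{θθ} (∂_r g_{θθ} + ∂_θ g_{θr} - ∂_θ g_{rθ}) = (1/2)(1/r^2)((2*r) + (0) - (0)) = 1/r
Γ^θ_{φ φ} = (1/2) g^{θθ} (∂_φ g_{θφ} + ∂_φ g_{θφ} - ∂_θ g_{φφ}) = (1/2)(1/r^2)((0) + (0) - (r^2*sin(2*θ))) = -sin(2*θ)/2
Γ^φ_{r φ} = (1/2) g^{φφ} (∂_r g_{φφ} + ∂_φ g_{φr} - ∂_φ g_{rφ}) = (1/2)(1/(r^2*sin(θ)^2))((2*r*sin(θ)^2) + (0) - (0)) = 1/r
Γ^φ_{θ φ} = (1/2) g^{φφ} (∂_θ g_{φφ} + ∂_φ g_{φθ} - ∂_φ g_{θφ}) = (1/2)(1/(r^2*sin(θ)^2))((r^2*sin(2*θ)) + (0) - (0)) = 1/tan(θ)
All other Christoffel symbols are zero.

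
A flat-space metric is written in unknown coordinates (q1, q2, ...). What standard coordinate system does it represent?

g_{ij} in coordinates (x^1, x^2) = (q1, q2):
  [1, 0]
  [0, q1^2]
The line element ds^2 = dq1^2 + q1^2 dq2^2 is dr^2 + r^2 dθ^2 with q1 = r, q2 = θ.
polar coordinates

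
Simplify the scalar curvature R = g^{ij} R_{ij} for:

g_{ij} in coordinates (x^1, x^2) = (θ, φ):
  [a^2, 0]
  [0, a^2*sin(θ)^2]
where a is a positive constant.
Non-zero Christoffel symbols (Γ^k_{ij} = Γ^k_{ji}):
Γ^θ_{φ φ} = -sin(2*θ)/2
Γ^φ_{θ φ} = 1/tan(θ)
Ricci tensor (R_{ij} = R^k_{ikj}): R_{θθ} = 1, R_{θφ} = 0, R_{φφ} = sin(θ)^2
Inverse metric: g^{θθ} = 1/a^2, g^{φφ} = 1/(a^2*sin(θ)^2)
R = g^{ij} R_{ij} = (1/a^2)(1) + (1/(a^2*sin(θ)^2))(sin(θ)^2) = 2/a^2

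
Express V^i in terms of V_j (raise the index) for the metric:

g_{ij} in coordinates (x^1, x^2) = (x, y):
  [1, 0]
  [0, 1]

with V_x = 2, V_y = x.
Inverse metric (diagonal): g^{xx} = 1, g^{yy} = 1
V^i = g^{ij} V_j:
V^x = (1)(2) + (0)(x) = 2
V^y = (0)(2) + (1)(x) = x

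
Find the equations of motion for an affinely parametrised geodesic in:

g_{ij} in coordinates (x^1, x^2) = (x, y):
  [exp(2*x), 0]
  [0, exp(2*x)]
Geodesic equation: d^2x^k/dλ^2 + Γ^k_{ij} (dx^i/dλ)(dx^j/dλ) = 0.
Non-zero Christoffel symbols:
Γ^x_{x x} = 1
Γ^x_{y y} = -1
Γ^y_{x y} = 1
Substituting (the symmetric pair Γ^k_{ij}, Γ^k_{ji} combines into a factor 2):
d^2x/dλ^2 + (dx/dλ)^2 - (dy/dλ)^2 = 0
d^2y/dλ^2 + 2 (dx/dλ)(dy/dλ) = 0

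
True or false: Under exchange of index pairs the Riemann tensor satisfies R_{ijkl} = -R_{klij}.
The pair-exchange symmetry has a plus sign: R_{ijkl} = +R_{klij}.
False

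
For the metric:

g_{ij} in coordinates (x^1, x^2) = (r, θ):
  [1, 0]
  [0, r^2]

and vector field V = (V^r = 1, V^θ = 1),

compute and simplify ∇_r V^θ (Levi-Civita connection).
Non-zero Christoffel symbols:
Γ^r_{θ θ} = -r
Γ^θ_{r θ} = 1/r
∇_r V^θ = ∂_r V^θ + Γ^θ_{r j} V^j
  = (0) + (0)(1) + (1/r)(1)
  = 1/r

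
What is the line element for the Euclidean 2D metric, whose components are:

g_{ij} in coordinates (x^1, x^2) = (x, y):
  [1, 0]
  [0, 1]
ds^2 = g_{ij} dx^i dx^j; only the non-zero components contribute.
ds^2 = dx^2 + dy^2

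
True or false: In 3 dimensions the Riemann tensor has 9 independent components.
n^2(n^2-1)/12 = 9·8/12 = 6 independent components for n = 3.
False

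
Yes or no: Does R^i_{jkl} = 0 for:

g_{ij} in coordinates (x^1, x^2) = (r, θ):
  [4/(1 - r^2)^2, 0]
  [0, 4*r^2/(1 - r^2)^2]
Non-zero Christoffel symbols:
Γ^r_{r r} = 2*r/(1 - r^2)
Γ^r_{θ θ} = (r^3 + r)/(r^2 - 1)
Γ^θ_{r θ} = (-r^2 - 1)/(r^3 - r)
Ricci tensor: R_{rr} = -4/(r^2 - 1)^2, R_{rθ} = 0, R_{θθ} = -4*r^2/(r^2 - 1)^2
The Ricci tensor is non-zero, so the Riemann tensor is non-zero: not flat.
No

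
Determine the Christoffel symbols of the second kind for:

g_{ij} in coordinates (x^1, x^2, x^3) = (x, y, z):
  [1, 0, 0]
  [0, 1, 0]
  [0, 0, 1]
Using Γ^k_{ij} = (1/2) g^{km} (∂_i g_{mj} + ∂_j g_{mi} - ∂_m g_{ij}); the metric is diagonal, so only the m = k term contributes.
Every metric component is constant, so all ∂_m g_{ij} = 0 and every Christoffel symbol vanishes.
All Christoffel symbols are zero.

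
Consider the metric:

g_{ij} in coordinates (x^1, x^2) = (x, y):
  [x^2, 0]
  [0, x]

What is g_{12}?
With x^1 = x, x^2 = y, g_{12} = g_{xy} is the row-1, column-2 entry of the matrix.
g_{12} = 0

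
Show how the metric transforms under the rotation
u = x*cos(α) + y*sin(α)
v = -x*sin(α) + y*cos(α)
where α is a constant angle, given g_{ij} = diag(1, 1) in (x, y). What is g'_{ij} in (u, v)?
Invert the transformation: x = u*cos(α) - v*sin(α), y = u*sin(α) + v*cos(α)
g'_{ij} = (∂x^k/∂x'^i)(∂x^l/∂x'^j) g_{kl}; with g_{kl} = δ_{kl} this is Σ_k (∂x^k/∂x'^i)(∂x^k/∂x'^j).
Jacobian: ∂x/∂u = cos(α), ∂x/∂v = -sin(α), ∂y/∂u = sin(α), ∂y/∂v = cos(α)
g'_{uu} = (cos(α))(cos(α)) + (sin(α))(sin(α)) = 1
g'_{uv} = (cos(α))(-sin(α)) + (sin(α))(cos(α)) = 0
g'_{vv} = (-sin(α))(-sin(α)) + (cos(α))(cos(α)) = 1
g'_{ij} = diag(1, 1)
The Euclidean metric is invariant under rotations.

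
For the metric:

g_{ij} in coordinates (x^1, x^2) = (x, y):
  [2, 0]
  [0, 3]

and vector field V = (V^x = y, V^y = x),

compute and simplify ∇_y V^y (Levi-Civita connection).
All Christoffel symbols are zero.
∇_y V^y = ∂_y V^y + Γ^y_{y j} V^j
  = (0) + (0)(y) + (0)(x)
  = 0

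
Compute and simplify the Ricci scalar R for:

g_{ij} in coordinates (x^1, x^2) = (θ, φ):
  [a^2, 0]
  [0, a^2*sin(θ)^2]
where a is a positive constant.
Non-zero Christoffel symbols (Γ^k_{ij} = Γ^k_{ji}):
Γ^θ_{φ φ} = -sin(2*θ)/2
Γ^φ_{θ φ} = 1/tan(θ)
Ricci tensor (R_{ij} = R^k_{ikj}): R_{θθ} = 1, R_{θφ} = 0, R_{φφ} = sin(θ)^2
Inverse metric: g^{θθ} = 1/a^2, g^{φφ} = 1/(a^2*sin(θ)^2)
R = g^{ij} R_{ij} = (1/a^2)(1) + (1/(a^2*sin(θ)^2))(sin(θ)^2) = 2/a^2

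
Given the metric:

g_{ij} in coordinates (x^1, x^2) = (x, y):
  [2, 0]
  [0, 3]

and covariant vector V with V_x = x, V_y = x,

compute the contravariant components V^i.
Inverse metric (diagonal): g^{xx} = 1/2, g^{yy} = 1/3
V^i = g^{ij} V_j:
V^x = (1/2)(x) + (0)(x) = x/2
V^y = (0)(x) + (1/3)(x) = x/3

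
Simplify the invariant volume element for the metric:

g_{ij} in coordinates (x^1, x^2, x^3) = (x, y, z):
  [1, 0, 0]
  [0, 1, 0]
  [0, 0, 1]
det(g) = 1
√|det(g)| = 1
Volume element: dV = 1 dx dy dz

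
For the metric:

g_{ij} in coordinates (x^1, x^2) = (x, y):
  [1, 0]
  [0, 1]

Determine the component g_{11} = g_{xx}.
With x^1 = x, x^2 = y, g_{11} = g_{xx} is the row-1, column-1 entry of the matrix.
g_{11} = 1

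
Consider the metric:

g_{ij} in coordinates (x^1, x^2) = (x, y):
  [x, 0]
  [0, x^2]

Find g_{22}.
With x^1 = x, x^2 = y, g_{22} = g_{yy} is the row-2, column-2 entry of the matrix.
g_{22} = x^2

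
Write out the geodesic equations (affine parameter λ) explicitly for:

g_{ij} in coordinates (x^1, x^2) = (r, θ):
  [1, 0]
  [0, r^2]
Geodesic equation: d^2x^k/dλ^2 + Γ^k_{ij} (dx^i/dλ)(dx^j/dλ) = 0.
Non-zero Christoffel symbols:
Γ^r_{θ θ} = -r
Γ^θ_{r θ} = 1/r
Substituting (the symmetric pair Γ^k_{ij}, Γ^k_{ji} combines into a factor 2):
d^2r/dλ^2 - r (dθ/dλ)^2 = 0
d^2θ/dλ^2 + (2/r) (dr/dλ)(dθ/dλ) = 0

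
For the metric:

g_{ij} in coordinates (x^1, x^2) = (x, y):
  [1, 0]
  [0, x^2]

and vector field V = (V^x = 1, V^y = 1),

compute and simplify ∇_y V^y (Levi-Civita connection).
Non-zero Christoffel symbols:
Γ^x_{y y} = -x
Γ^y_{x y} = 1/x
∇_y V^y = ∂_y V^y + Γ^y_{y j} V^j
  = (0) + (1/x)(1) + (0)(1)
  = 1/x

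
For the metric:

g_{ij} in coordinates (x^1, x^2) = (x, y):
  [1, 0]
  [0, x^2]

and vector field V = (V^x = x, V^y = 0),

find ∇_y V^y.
Non-zero Christoffel symbols:
Γ^x_{y y} = -x
Γ^y_{x y} = 1/x
∇_y V^y = ∂_y V^y + Γ^y_{y j} V^j
  = (0) + (1/x)(x) + (0)(0)
  = 1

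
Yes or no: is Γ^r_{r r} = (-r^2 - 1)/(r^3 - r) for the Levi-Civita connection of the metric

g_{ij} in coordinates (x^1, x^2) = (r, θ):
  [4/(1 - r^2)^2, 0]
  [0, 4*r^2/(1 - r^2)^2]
Γ^r_{r r} = (1/2) g^{rr} (∂_r g_{rr} + ∂_r g_{rr} - ∂_r g_{rr}) = (1/2)((1 - r^2)^2/4)((16*r/(1 - r^2)^3) + (16*r/(1 - r^2)^3) - (16*r/(1 - r^2)^3)) = 2*r/(1 - r^2)
This differs from the proposed value (-r^2 - 1)/(r^3 - r).
No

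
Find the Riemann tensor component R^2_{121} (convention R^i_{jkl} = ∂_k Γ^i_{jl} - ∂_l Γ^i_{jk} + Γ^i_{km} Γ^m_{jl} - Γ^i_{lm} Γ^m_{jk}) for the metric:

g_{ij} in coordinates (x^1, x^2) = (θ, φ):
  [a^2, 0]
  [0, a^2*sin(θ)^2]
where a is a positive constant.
Non-zero Christoffel symbols (Γ^k_{ij} = Γ^k_{ji}):
Γ^θ_{φ φ} = -sin(2*θ)/2
Γ^φ_{θ φ} = 1/tan(θ)
R^φ_{θ φ θ} = ∂_φ Γ^φ_{θ θ} - ∂_θ Γ^φ_{θ φ} + Γ^φ_{φ m} Γ^m_{θ θ} - Γ^φ_{θ m} Γ^m_{θ φ}
  = (0) - (-1/sin(θ)^2) + (0) - (1/tan(θ)^2) = 1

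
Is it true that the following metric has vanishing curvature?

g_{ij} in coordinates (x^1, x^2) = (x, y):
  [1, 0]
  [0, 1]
All metric components are constant, so every Christoffel symbol vanishes and R^i_{jkl} = 0.
Yes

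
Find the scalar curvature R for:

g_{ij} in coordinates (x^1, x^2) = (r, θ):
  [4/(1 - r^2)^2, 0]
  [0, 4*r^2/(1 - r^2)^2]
Non-zero Christoffel symbols (Γ^k_{ij} = Γ^k_{ji}):
Γ^r_{r r} = 2*r/(1 - r^2)
Γ^r_{θ θ} = (r^3 + r)/(r^2 - 1)
Γ^θ_{r θ} = (-r^2 - 1)/(r^3 - r)
Ricci tensor (R_{ij} = R^k_{ikj}): R_{rr} = -4/(r^2 - 1)^2, R_{rθ} = 0, R_{θθ} = -4*r^2/(r^2 - 1)^2
Inverse metric: g^{rr} = (1 - r^2)^2/4, g^{θθ} = (1 - r^2)^2/(4*r^2)
R = g^{ij} R_{ij} = ((1 - r^2)^2/4)(-4/(r^2 - 1)^2) + ((1 - r^2)^2/(4*r^2))(-4*r^2/(r^2 - 1)^2) = -2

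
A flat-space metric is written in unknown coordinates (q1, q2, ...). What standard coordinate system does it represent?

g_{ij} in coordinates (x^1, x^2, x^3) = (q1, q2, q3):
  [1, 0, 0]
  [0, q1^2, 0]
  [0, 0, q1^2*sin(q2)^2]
The line element ds^2 = dq1^2 + q1^2 dq2^2 + q1^2 sin(q2)^2 dq3^2 is dr^2 + r^2 dθ^2 + r^2 sin(θ)^2 dφ^2 with q1 = r, q2 = θ, q3 = φ.
spherical coordinates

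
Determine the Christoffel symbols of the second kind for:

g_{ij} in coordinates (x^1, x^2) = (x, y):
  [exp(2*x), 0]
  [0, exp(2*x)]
Using Γ^k_{ij} = (1/2) g^{km} (∂_i g_{mj} + ∂_j g_{mi} - ∂_m g_{ij}); the metric is diagonal, so only the m = k term contributes.
Non-zero symbols (using the symmetry Γ^k_{ij} = Γ^k_{ji}):
Γ^x_{x x} = (1/2) g^{xx} (∂_x g_{xx} + ∂_x g_{xx} - ∂_x g_{xx}) = (1/2)(exp(-2*x))((2*exp(2*x)) + (2*exp(2*x)) - (2*exp(2*x))) = 1
Γ^x_{y y} = (1/2) g^{xx} (∂_y g_{xy} + ∂_y g_{xy} - ∂_x g_{yy}) = (1/2)(exp(-2*x))((0) + (0) - (2*exp(2*x))) = -1
Γ^y_{x y} = (1/2) g^{yy} (∂_x g_{yy} + ∂_y g_{yx} - ∂_y g_{xy}) = (1/2)(exp(-2*x))((2*exp(2*x)) + (0) - (0)) = 1
All other Christoffel symbols are zero.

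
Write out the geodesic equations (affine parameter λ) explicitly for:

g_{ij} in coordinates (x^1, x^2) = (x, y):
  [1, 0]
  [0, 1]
Geodesic equation: d^2x^k/dλ^2 + Γ^k_{ij} (dx^i/dλ)(dx^j/dλ) = 0.
All Christoffel symbols vanish, so the geodesics are straight lines:
d^2x/dλ^2 = 0
d^2y/dλ^2 = 0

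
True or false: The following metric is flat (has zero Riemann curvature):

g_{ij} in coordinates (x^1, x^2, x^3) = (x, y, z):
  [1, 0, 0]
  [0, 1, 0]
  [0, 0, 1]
All metric components are constant, so every Christoffel symbol vanishes and R^i_{jkl} = 0.
True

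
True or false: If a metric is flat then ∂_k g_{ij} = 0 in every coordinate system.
Flatness means R^i_{jkl} = 0; the components can still vary, e.g. the flat plane in polar coordinates has g_{θθ} = r^2.
False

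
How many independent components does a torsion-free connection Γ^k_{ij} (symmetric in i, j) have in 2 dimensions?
Γ^k_{ij} has n choices for the upper index and n(n+1)/2 independent symmetric lower index pairs.
Total = 2 × 2×3/2 = 2 × 3 = 6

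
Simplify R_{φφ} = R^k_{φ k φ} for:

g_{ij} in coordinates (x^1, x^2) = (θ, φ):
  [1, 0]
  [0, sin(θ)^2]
Non-zero Christoffel symbols (Γ^k_{ij} = Γ^k_{ji}):
Γ^θ_{φ φ} = -sin(2*θ)/2
Γ^φ_{θ φ} = 1/tan(θ)
R^θ_{φ θ φ} = ∂_θ Γ^θ_{φ φ} - ∂_φ Γ^θ_{φ θ} + Γ^θ_{θ m} Γ^m_{φ φ} - Γ^θ_{φ m} Γ^m_{φ θ}
  = (-cos(2*θ)) - (0) + (0) - (-cos(θ)^2) = sin(θ)^2
R^φ_{φ φ φ} = 0 (a repeated index in an antisymmetric pair)
R_{φφ} = R^θ_{φ θ φ} + R^φ_{φ φ φ} = (sin(θ)^2) + (0) = sin(θ)^2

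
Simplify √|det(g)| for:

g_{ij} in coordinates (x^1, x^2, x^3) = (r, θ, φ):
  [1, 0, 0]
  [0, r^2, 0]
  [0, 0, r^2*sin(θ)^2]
det(g) = r^4*sin(θ)^2
√|det(g)| = r^2*sin(θ) (taking 0 < θ < π so that |sin(θ)| = sin(θ))
Volume element: dV = r^2*sin(θ) dr dθ dφ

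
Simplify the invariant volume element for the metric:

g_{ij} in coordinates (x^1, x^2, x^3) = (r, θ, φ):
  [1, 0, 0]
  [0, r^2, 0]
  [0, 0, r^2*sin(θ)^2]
det(g) = r^4*sin(θ)^2
√|det(g)| = r^2*sin(θ) (taking 0 < θ < π so that |sin(θ)| = sin(θ))
Volume element: dV = r^2*sin(θ) dr dθ dφ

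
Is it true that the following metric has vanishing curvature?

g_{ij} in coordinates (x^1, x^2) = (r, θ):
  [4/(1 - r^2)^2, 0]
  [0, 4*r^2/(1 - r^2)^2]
Non-zero Christoffel symbols:
Γ^r_{r r} = 2*r/(1 - r^2)
Γ^r_{θ θ} = (r^3 + r)/(r^2 - 1)
Γ^θ_{r θ} = (-r^2 - 1)/(r^3 - r)
Ricci tensor: R_{rr} = -4/(r^2 - 1)^2, R_{rθ} = 0, R_{θθ} = -4*r^2/(r^2 - 1)^2
The Ricci tensor is non-zero, so the Riemann tensor is non-zero: not flat.
No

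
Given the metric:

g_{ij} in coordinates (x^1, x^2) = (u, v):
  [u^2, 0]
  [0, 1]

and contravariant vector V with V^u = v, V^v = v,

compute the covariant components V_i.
V_i = g_{ij} V^j:
V_u = (u^2)(v) + (0)(v) = u^2*v
V_v = (0)(v) + (1)(v) = v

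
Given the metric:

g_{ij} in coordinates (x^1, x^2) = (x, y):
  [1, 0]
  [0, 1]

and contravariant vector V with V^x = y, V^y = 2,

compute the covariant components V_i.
V_i = g_{ij} V^j:
V_x = (1)(y) + (0)(2) = y
V_y = (0)(y) + (1)(2) = 2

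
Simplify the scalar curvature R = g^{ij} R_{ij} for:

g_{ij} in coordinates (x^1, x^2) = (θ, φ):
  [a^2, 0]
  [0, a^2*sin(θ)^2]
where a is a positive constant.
Non-zero Christoffel symbols (Γ^k_{ij} = Γ^k_{ji}):
Γ^θ_{φ φ} = -sin(2*θ)/2
Γ^φ_{θ φ} = 1/tan(θ)
Ricci tensor (R_{ij} = R^k_{ikj}): R_{θθ} = 1, R_{θφ} = 0, R_{φφ} = sin(θ)^2
Inverse metric: g^{θθ} = 1/a^2, g^{φφ} = 1/(a^2*sin(θ)^2)
R = g^{ij} R_{ij} = (1/a^2)(1) + (1/(a^2*sin(θ)^2))(sin(θ)^2) = 2/a^2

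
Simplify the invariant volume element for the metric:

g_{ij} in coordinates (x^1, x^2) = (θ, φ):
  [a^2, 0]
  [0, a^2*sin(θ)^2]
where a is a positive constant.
det(g) = a^4*sin(θ)^2
√|det(g)| = a^2*sin(θ) (taking 0 < θ < π so that |sin(θ)| = sin(θ))
Volume element: dV = a^2*sin(θ) dθ dφ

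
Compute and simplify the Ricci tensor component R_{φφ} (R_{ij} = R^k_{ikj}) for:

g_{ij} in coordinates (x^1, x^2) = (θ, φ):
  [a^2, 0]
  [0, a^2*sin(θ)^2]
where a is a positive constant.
Non-zero Christoffel symbols (Γ^k_{ij} = Γ^k_{ji}):
Γ^θ_{φ φ} = -sin(2*θ)/2
Γ^φ_{θ φ} = 1/tan(θ)
R^θ_{φ θ φ} = ∂_θ Γ^θ_{φ φ} - ∂_φ Γ^θ_{φ θ} + Γ^θ_{θ m} Γ^m_{φ φ} - Γ^θ_{φ m} Γ^m_{φ θ}
  = (-cos(2*θ)) - (0) + (0) - (-cos(θ)^2) = sin(θ)^2
R^φ_{φ φ φ} = 0 (a repeated index in an antisymmetric pair)
R_{φφ} = R^θ_{φ θ φ} + R^φ_{φ φ φ} = (sin(θ)^2) + (0) = sin(θ)^2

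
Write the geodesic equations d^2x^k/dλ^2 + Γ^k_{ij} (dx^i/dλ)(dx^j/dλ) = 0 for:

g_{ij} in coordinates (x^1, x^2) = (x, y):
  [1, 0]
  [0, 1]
Geodesic equation: d^2x^k/dλ^2 + Γ^k_{ij} (dx^i/dλ)(dx^j/dλ) = 0.
All Christoffel symbols vanish, so the geodesics are straight lines:
d^2x/dλ^2 = 0
d^2y/dλ^2 = 0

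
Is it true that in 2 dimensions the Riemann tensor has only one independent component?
The number of independent components is n^2(n^2-1)/12 = 4·3/12 = 1 for n = 2 (e.g. R_{1212}).
Yes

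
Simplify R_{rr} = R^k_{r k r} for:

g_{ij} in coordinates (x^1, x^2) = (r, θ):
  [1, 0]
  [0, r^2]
Non-zero Christoffel symbols (Γ^k_{ij} = Γ^k_{ji}):
Γ^r_{θ θ} = -r
Γ^θ_{r θ} = 1/r
R^r_{r r r} = 0 (a repeated index in an antisymmetric pair)
R^θ_{r θ r} = ∂_θ Γ^θ_{r r} - ∂_r Γ^θ_{r θ} + Γ^θ_{θ m} Γ^m_{r r} - Γ^θ_{r m} Γ^m_{r θ}
  = (0) - (-1/r^2) + (0) - (1/r^2) = 0
R_{rr} = R^r_{r r r} + R^θ_{r θ r} = (0) + (0) = 0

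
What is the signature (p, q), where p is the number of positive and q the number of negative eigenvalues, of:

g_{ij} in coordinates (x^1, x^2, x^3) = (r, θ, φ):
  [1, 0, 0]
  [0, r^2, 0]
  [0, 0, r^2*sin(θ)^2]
The metric is diagonal, so its eigenvalues are the diagonal entries: 1, r^2, r^2*sin(θ)^2 (at a generic point, where coordinate-dependent entries are positive).
3 positive, 0 negative.
(3, 0) - Riemannian (positive definite)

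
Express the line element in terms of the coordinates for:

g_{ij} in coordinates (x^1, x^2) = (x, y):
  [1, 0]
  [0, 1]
ds^2 = g_{ij} dx^i dx^j; only the non-zero components contribute.
ds^2 = dx^2 + dy^2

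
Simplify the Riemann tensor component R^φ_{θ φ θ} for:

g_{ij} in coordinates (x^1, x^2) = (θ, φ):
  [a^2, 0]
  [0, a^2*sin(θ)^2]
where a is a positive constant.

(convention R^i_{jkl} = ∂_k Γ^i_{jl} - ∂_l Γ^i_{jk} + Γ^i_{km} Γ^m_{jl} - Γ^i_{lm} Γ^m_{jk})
Non-zero Christoffel symbols (Γ^k_{ij} = Γ^k_{ji}):
Γ^θ_{φ φ} = -sin(2*θ)/2
Γ^φ_{θ φ} = 1/tan(θ)
R^φ_{θ φ θ} = ∂_φ Γ^φ_{θ θ} - ∂_θ Γ^φ_{θ φ} + Γ^φ_{φ m} Γ^m_{θ θ} - Γ^φ_{θ m} Γ^m_{θ φ}
  = (0) - (-1/sin(θ)^2) + (0) - (1/tan(θ)^2) = 1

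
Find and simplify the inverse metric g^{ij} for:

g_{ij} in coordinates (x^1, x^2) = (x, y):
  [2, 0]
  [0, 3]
The metric is diagonal, so g^{ij} is diagonal with entries 1/g_{ii}: diag(1/2, 1/3).
g^{ij}:
  [1/2, 0]
  [0, 1/3]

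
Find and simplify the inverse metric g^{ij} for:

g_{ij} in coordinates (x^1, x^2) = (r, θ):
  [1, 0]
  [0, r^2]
The metric is diagonal, so g^{ij} is diagonal with entries 1/g_{ii}: diag(1, 1/(r^2)).
g^{ij}:
  [1, 0]
  [0, 1/r^2]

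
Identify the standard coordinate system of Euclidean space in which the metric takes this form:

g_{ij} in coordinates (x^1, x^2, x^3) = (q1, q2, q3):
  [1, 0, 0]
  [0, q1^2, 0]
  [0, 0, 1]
The line element ds^2 = dq1^2 + q1^2 dq2^2 + dq3^2 is dr^2 + r^2 dθ^2 + dz^2 with q1 = r, q2 = θ, q3 = z.
cylindrical coordinates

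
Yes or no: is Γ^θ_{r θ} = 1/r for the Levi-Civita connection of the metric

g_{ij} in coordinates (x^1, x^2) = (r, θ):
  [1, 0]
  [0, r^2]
Γ^θ_{r θ} = (1/2) g^{θθ} (∂_r g_{θθ} + ∂_θ g_{θr} - ∂_θ g_{rθ}) = (1/2)(1/r^2)((2*r) + (0) - (0)) = 1/r
This equals the proposed value 1/r.
Yes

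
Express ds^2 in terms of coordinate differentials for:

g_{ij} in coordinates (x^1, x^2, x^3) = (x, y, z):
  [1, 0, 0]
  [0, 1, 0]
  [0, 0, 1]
ds^2 = g_{ij} dx^i dx^j; only the non-zero components contribute.
ds^2 = dx^2 + dy^2 + dz^2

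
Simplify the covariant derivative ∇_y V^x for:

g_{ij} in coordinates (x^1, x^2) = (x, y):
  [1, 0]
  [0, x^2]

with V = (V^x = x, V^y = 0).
Non-zero Christoffel symbols:
Γ^x_{y y} = -x
Γ^y_{x y} = 1/x
∇_y V^x = ∂_y V^x + Γ^x_{y j} V^j
  = (0) + (0)(x) + (-x)(0)
  = 0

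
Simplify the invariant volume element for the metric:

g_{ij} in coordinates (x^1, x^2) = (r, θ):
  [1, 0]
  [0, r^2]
det(g) = r^2
√|det(g)| = r
Volume element: dV = r dr dθ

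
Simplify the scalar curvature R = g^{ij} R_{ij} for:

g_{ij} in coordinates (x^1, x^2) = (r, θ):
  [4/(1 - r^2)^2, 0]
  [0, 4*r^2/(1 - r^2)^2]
Non-zero Christoffel symbols (Γ^k_{ij} = Γ^k_{ji}):
Γ^r_{r r} = 2*r/(1 - r^2)
Γ^r_{θ θ} = (r^3 + r)/(r^2 - 1)
Γ^θ_{r θ} = (-r^2 - 1)/(r^3 - r)
Ricci tensor (R_{ij} = R^k_{ikj}): R_{rr} = -4/(r^2 - 1)^2, R_{rθ} = 0, R_{θθ} = -4*r^2/(r^2 - 1)^2
Inverse metric: g^{rr} = (1 - r^2)^2/4, g^{θθ} = (1 - r^2)^2/(4*r^2)
R = g^{ij} R_{ij} = ((1 - r^2)^2/4)(-4/(r^2 - 1)^2) + ((1 - r^2)^2/(4*r^2))(-4*r^2/(r^2 - 1)^2) = -2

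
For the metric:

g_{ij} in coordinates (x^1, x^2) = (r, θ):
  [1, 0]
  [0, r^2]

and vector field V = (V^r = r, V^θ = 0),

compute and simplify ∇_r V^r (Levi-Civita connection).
Non-zero Christoffel symbols:
Γ^r_{θ θ} = -r
Γ^θ_{r θ} = 1/r
∇_r V^r = ∂_r V^r + Γ^r_{r j} V^j
  = (1) + (0)(r) + (0)(0)
  = 1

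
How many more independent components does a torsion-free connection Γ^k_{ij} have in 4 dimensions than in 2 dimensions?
Independent components in n dimensions: n × n(n+1)/2 = n^2(n+1)/2.
4D: 4 × 10 = 40
2D: 2 × 3 = 6
Difference = 40 - 6 = 34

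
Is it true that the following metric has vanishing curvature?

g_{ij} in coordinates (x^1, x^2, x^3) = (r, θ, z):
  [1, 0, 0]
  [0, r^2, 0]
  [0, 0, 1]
Non-zero Christoffel symbols:
Γ^r_{θ θ} = -r
Γ^θ_{r θ} = 1/r
Ricci tensor: R_{rr} = 0, R_{rθ} = 0, R_{rz} = 0, R_{θθ} = 0, R_{θz} = 0, R_{zz} = 0
All R_{ij} vanish; in 3 dimensions the Riemann tensor is fully determined by the Ricci tensor, so R^i_{jkl} = 0: the metric is flat (curvilinear coordinates on flat space).
Yes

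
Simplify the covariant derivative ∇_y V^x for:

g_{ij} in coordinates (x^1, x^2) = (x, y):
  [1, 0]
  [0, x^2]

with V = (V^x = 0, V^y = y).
Non-zero Christoffel symbols:
Γ^x_{y y} = -x
Γ^y_{x y} = 1/x
∇_y V^x = ∂_y V^x + Γ^x_{y j} V^j
  = (0) + (0)(0) + (-x)(y)
  = -x*y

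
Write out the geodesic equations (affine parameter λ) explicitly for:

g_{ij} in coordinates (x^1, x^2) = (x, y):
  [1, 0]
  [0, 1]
Geodesic equation: d^2x^k/dλ^2 + Γ^k_{ij} (dx^i/dλ)(dx^j/dλ) = 0.
All Christoffel symbols vanish, so the geodesics are straight lines:
d^2x/dλ^2 = 0
d^2y/dλ^2 = 0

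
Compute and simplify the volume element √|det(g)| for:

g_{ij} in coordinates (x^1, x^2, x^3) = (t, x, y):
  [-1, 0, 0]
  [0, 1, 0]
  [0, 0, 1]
det(g) = -1
√|det(g)| = 1
Volume element: dV = 1 dt dx dy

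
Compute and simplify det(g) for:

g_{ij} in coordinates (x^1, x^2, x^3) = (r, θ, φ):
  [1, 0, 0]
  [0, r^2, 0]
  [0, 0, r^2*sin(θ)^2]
Diagonal metric: det(g) = g_{11}·g_{22}·g_{33}
= (1)·(r^2)·(r^2*sin(θ)^2)
det(g) = r^4*sin(θ)^2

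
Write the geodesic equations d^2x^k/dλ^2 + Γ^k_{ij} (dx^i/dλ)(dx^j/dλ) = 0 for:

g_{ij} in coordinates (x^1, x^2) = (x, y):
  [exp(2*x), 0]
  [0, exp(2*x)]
Geodesic equation: d^2x^k/dλ^2 + Γ^k_{ij} (dx^i/dλ)(dx^j/dλ) = 0.
Non-zero Christoffel symbols:
Γ^x_{x x} = 1
Γ^x_{y y} = -1
Γ^y_{x y} = 1
Substituting (the symmetric pair Γ^k_{ij}, Γ^k_{ji} combines into a factor 2):
d^2x/dλ^2 + (dx/dλ)^2 - (dy/dλ)^2 = 0
d^2y/dλ^2 + 2 (dx/dλ)(dy/dλ) = 0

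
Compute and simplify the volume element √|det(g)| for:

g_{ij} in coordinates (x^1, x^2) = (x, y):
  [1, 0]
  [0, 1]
det(g) = 1
√|det(g)| = 1
Volume element: dV = 1 dx dy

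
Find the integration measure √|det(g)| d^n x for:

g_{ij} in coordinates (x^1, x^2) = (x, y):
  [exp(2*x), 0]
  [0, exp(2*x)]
det(g) = exp(4*x)
√|det(g)| = exp(2*x)
Volume element: dV = exp(2*x) dx dy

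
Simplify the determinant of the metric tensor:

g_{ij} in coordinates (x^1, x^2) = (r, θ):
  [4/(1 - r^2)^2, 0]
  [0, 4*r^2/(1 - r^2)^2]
For a 2×2 metric: det(g) = g_{11}·g_{22} - g_{12}·g_{21}
= (4/(1 - r^2)^2)·(4*r^2/(1 - r^2)^2) - (0)·(0)
= 16*r^2/(1 - r^2)^4 - 0
det(g) = 16*r^2/(1 - r^2)^4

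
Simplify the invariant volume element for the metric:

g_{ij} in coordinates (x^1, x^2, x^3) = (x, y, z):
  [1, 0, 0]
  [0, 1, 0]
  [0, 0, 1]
det(g) = 1
√|det(g)| = 1
Volume element: dV = 1 dx dy dz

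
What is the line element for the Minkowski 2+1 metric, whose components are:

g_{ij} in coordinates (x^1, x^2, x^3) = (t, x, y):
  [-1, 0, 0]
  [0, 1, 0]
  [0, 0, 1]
ds^2 = g_{ij} dx^i dx^j; only the non-zero components contribute.
ds^2 = -dt^2 + dx^2 + dy^2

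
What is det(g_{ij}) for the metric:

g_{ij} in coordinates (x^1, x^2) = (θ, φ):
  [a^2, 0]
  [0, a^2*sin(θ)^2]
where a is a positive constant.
For a 2×2 metric: det(g) = g_{11}·g_{22} - g_{12}·g_{21}
= (a^2)·(a^2*sin(θ)^2) - (0)·(0)
= a^4*sin(θ)^2 - 0
det(g) = a^4*sin(θ)^2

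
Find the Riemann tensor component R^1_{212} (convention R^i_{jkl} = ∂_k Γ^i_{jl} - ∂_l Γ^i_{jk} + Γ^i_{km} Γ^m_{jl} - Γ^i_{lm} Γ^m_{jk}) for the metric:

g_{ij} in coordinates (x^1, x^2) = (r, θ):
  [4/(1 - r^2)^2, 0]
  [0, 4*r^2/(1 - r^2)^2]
Non-zero Christoffel symbols (Γ^k_{ij} = Γ^k_{ji}):
Γ^r_{r r} = 2*r/(1 - r^2)
Γ^r_{θ θ} = (r^3 + r)/(r^2 - 1)
Γ^θ_{r θ} = (-r^2 - 1)/(r^3 - r)
R^r_{θ r θ} = ∂_r Γ^r_{θ θ} - ∂_θ Γ^r_{θ r} + Γ^r_{r m} Γ^m_{θ θ} - Γ^r_{θ m} Γ^m_{θ r}
  = ((r^4 - 4*r^2 - 1)/(r^2 - 1)^2) - (0) + (-2*r^2*(r^2 + 1)/(r^2 - 1)^2) - (-(r^2 + 1)^2/(r^2 - 1)^2) = -4*r^2/(r^2 - 1)^2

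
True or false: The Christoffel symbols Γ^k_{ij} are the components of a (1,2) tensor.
Under a change of coordinates Γ picks up an inhomogeneous term ∂²x/∂x'∂x'; e.g. Γ = 0 in Cartesian coordinates but Γ^r_{θθ} = -r in polar coordinates on the same flat plane.
False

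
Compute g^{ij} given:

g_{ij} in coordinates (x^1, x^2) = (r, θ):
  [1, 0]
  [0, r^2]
The metric is diagonal, so g^{ij} is diagonal with entries 1/g_{ii}: diag(1, 1/(r^2)).
g^{ij}:
  [1, 0]
  [0, 1/r^2]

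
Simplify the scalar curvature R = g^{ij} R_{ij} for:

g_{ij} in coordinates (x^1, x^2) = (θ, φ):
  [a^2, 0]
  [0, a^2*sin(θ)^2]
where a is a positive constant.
Non-zero Christoffel symbols (Γ^k_{ij} = Γ^k_{ji}):
Γ^θ_{φ φ} = -sin(2*θ)/2
Γ^φ_{θ φ} = 1/tan(θ)
Ricci tensor (R_{ij} = R^k_{ikj}): R_{θθ} = 1, R_{θφ} = 0, R_{φφ} = sin(θ)^2
Inverse metric: g^{θθ} = 1/a^2, g^{φφ} = 1/(a^2*sin(θ)^2)
R = g^{ij} R_{ij} = (1/a^2)(1) + (1/(a^2*sin(θ)^2))(sin(θ)^2) = 2/a^2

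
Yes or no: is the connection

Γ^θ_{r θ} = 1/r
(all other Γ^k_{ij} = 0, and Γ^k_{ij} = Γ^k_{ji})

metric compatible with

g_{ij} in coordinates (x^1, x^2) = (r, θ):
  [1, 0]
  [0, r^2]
Using ∇_k g_{ij} = ∂_k g_{ij} - Γ^m_{ki} g_{mj} - Γ^m_{kj} g_{im}:
∇_θ g_{rθ} = (0) - (r) - (0) = -r ≠ 0
So the connection is not metric compatible (it is not the Levi-Civita connection).
No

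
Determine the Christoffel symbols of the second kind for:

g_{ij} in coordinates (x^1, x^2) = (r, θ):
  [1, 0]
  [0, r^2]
Using Γ^k_{ij} = (1/2) g^{km} (∂_i g_{mj} + ∂_j g_{mi} - ∂_m g_{ij}); the metric is diagonal, so only the m = k term contributes.
Non-zero symbols (using the symmetry Γ^k_{ij} = Γ^k_{ji}):
Γ^r_{θ θ} = (1/2) g^{rr} (∂_θ g_{rθ} + ∂_θ g_{rθ} - ∂_r g_{θθ}) = (1/2)(1)((0) + (0) - (2*r)) = -r
Γ^θ_{r θ} = (1/2) g^{θθ} (∂_r g_{θθ} + ∂_θ g_{θr} - ∂_θ g_{rθ}) = (1/2)(1/r^2)((2*r) + (0) - (0)) = 1/r
All other Christoffel symbols are zero.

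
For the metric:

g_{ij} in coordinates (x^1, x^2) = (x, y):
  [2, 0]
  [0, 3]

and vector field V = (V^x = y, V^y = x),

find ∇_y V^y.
All Christoffel symbols are zero.
∇_y V^y = ∂_y V^y + Γ^y_{y j} V^j
  = (0) + (0)(y) + (0)(x)
  = 0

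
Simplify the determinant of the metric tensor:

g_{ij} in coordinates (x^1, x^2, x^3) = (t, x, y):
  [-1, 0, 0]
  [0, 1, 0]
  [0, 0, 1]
Diagonal metric: det(g) = g_{11}·g_{22}·g_{33}
= (-1)·(1)·(1)
det(g) = -1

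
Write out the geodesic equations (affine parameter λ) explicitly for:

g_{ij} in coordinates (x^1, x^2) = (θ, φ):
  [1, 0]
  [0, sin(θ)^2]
Geodesic equation: d^2x^k/dλ^2 + Γ^k_{ij} (dx^i/dλ)(dx^j/dλ) = 0.
Non-zero Christoffel symbols:
Γ^θ_{φ φ} = -sin(2*θ)/2
Γ^φ_{θ φ} = 1/tan(θ)
Substituting (the symmetric pair Γ^k_{ij}, Γ^k_{ji} combines into a factor 2):
d^2θ/dλ^2 - (sin(2*θ)/2) (dφ/dλ)^2 = 0
d^2φ/dλ^2 + (2/tan(θ)) (dθ/dλ)(dφ/dλ) = 0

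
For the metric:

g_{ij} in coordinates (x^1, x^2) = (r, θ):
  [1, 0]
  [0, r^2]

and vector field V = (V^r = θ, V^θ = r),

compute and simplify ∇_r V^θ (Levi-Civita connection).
Non-zero Christoffel symbols:
Γ^r_{θ θ} = -r
Γ^θ_{r θ} = 1/r
∇_r V^θ = ∂_r V^θ + Γ^θ_{r j} V^j
  = (1) + (0)(θ) + (1/r)(r)
  = 2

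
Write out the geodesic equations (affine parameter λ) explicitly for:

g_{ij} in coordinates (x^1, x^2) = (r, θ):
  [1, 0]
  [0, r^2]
Geodesic equation: d^2x^k/dλ^2 + Γ^k_{ij} (dx^i/dλ)(dx^j/dλ) = 0.
Non-zero Christoffel symbols:
Γ^r_{θ θ} = -r
Γ^θ_{r θ} = 1/r
Substituting (the symmetric pair Γ^k_{ij}, Γ^k_{ji} combines into a factor 2):
d^2r/dλ^2 - r (dθ/dλ)^2 = 0
d^2θ/dλ^2 + (2/r) (dr/dλ)(dθ/dλ) = 0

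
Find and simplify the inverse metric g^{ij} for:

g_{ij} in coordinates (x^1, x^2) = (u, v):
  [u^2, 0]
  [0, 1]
The metric is diagonal, so g^{ij} is diagonal with entries 1/g_{ii}: diag(1/(u^2), 1).
g^{ij}:
  [1/u^2, 0]
  [0, 1]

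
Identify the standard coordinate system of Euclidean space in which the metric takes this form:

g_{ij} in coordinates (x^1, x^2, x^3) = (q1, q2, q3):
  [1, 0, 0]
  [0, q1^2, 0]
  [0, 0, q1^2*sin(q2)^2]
The line element ds^2 = dq1^2 + q1^2 dq2^2 + q1^2 sin(q2)^2 dq3^2 is dr^2 + r^2 dθ^2 + r^2 sin(θ)^2 dφ^2 with q1 = r, q2 = θ, q3 = φ.
spherical coordinates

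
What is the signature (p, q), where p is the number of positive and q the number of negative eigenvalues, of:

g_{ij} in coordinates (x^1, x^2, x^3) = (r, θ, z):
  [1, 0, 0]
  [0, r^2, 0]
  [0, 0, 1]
The metric is diagonal, so its eigenvalues are the diagonal entries: 1, r^2, 1 (at a generic point, where coordinate-dependent entries are positive).
3 positive, 0 negative.
(3, 0) - Riemannian (positive definite)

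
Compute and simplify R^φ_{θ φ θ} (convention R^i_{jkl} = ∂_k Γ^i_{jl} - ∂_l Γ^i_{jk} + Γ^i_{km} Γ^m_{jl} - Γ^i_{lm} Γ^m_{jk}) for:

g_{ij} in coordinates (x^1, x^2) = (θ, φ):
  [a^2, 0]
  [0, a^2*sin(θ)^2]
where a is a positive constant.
Non-zero Christoffel symbols (Γ^k_{ij} = Γ^k_{ji}):
Γ^θ_{φ φ} = -sin(2*θ)/2
Γ^φ_{θ φ} = 1/tan(θ)
R^φ_{θ φ θ} = ∂_φ Γ^φ_{θ θ} - ∂_θ Γ^φ_{θ φ} + Γ^φ_{φ m} Γ^m_{θ θ} - Γ^φ_{θ m} Γ^m_{θ φ}
  = (0) - (-1/sin(θ)^2) + (0) - (1/tan(θ)^2) = 1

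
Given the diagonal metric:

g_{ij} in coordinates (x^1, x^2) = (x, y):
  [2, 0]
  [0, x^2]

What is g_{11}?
With x^1 = x, x^2 = y, g_{11} = g_{xx} is the row-1, column-1 entry of the matrix.
g_{11} = 2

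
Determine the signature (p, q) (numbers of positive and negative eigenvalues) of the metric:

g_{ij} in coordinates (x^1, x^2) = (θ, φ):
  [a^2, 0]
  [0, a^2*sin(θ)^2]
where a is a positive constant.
The metric is diagonal, so its eigenvalues are the diagonal entries: a^2, a^2*sin(θ)^2 (at a generic point, where coordinate-dependent entries are positive).
2 positive, 0 negative.
(2, 0) - Riemannian (positive definite)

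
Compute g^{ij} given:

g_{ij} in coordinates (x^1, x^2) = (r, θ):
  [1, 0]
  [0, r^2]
The metric is diagonal, so g^{ij} is diagonal with entries 1/g_{ii}: diag(1, 1/(r^2)).
g^{ij}:
  [1, 0]
  [0, 1/r^2]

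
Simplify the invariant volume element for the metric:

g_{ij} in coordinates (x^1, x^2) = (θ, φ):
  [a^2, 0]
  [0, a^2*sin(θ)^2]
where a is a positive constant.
det(g) = a^4*sin(θ)^2
√|det(g)| = a^2*sin(θ) (taking 0 < θ < π so that |sin(θ)| = sin(θ))
Volume element: dV = a^2*sin(θ) dθ dφ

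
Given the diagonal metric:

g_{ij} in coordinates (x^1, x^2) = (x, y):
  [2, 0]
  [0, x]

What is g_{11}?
With x^1 = x, x^2 = y, g_{11} = g_{xx} is the row-1, column-1 entry of the matrix.
g_{11} = 2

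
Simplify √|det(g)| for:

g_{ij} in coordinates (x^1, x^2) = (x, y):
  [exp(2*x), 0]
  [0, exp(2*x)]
det(g) = exp(4*x)
√|det(g)| = exp(2*x)
Volume element: dV = exp(2*x) dx dy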